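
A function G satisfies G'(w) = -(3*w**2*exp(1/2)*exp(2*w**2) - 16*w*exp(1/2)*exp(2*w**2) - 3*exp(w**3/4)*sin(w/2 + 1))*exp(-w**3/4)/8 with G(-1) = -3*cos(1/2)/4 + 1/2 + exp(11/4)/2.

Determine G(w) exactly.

G(w) = exp(-w**3/4 + 2*w**2 + 1/2)/2 - 3*cos(w/2 + 1)/4 + 1/2

A first test for any G(w): its w-derivative must equal the given G'(w).
A general antiderivative is exp(-w**3/4 + 2*w**2 + 1/2)/2 - 3*cos(w/2 + 1)/4 + C.
The condition gives C = -3*cos(1/2)/4 + 1/2 + exp(11/4)/2 - (-3*cos(1/2)/4 + exp(11/4)/2) = 1/2.
So G(w) = exp(-w**3/4 + 2*w**2 + 1/2)/2 - 3*cos(w/2 + 1)/4 + 1/2.
Check: d/dw[exp(-w**3/4 + 2*w**2 + 1/2)/2 - 3*cos(w/2 + 1)/4 + 1/2] = -3*w**2*exp(1/2)*exp(2*w**2)*exp(-w**3/4)/8 + 2*w*exp(1/2)*exp(2*w**2)*exp(-w**3/4) + 3*sin(w/2 + 1)/8, which equals G'(w).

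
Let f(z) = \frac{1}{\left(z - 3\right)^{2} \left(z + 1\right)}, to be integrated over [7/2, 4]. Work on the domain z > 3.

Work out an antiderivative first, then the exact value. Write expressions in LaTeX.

The denominator factors as \left(z - 3\right)^{2} \left(z + 1\right); partial fractions split f into directly integrable pieces: \frac{1}{16 \left(z + 1\right)} - \frac{1}{16 \left(z - 3\right)} + \frac{1}{4 \left(z - 3\right)^{2}}.
F(z) = \frac{- z \log{\left(z - 3 \right)} + z \log{\left(z + 1 \right)} + 3 \log{\left(z - 3 \right)} - 3 \log{\left(z + 1 \right)} - 4}{16 z - 48} is an antiderivative of f.
Check: d/dz[\frac{- z \log{\left(z - 3 \right)} + z \log{\left(z + 1 \right)} + 3 \log{\left(z - 3 \right)} - 3 \log{\left(z + 1 \right)} - 4}{16 z - 48}] = \frac{1}{z^{3} - 5 z^{2} + 3 z + 9}, which equals f(z).
F(4) = - \frac{1}{4} + \frac{\log{\left(5 \right)}}{16}; F(7/2) = - \frac{1}{2} + \frac{\log{\left(2 \right)}}{16} + \frac{\log{\left(\frac{9}{2} \right)}}{16}.
Integral = F(4) - F(7/2) = - \frac{\log{\left(\frac{9}{2} \right)}}{16} - \frac{\log{\left(2 \right)}}{16} + \frac{\log{\left(5 \right)}}{16} + \frac{1}{4}.

Antiderivative: F(z) = \frac{- z \log{\left(z - 3 \right)} + z \log{\left(z + 1 \right)} + 3 \log{\left(z - 3 \right)} - 3 \log{\left(z + 1 \right)} - 4}{16 z - 48}; value = - \frac{\log{\left(\frac{9}{2} \right)}}{16} - \frac{\log{\left(2 \right)}}{16} + \frac{\log{\left(5 \right)}}{16} + \frac{1}{4}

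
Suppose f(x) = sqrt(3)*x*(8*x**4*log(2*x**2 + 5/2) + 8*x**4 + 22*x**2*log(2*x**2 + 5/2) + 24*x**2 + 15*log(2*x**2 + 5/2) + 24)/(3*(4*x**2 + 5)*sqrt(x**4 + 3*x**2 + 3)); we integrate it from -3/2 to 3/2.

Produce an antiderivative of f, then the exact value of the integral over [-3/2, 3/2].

f has the shape u'v + uv' for u = sqrt(x**4/3 + x**2 + 1) and v = log(2*x**2 + 5/2) — it is the derivative of the product u*v.
F(x) = sqrt(x**4/3 + x**2 + 1)*log(2*x**2 + 5/2) is an antiderivative of f.
Check: d/dx[sqrt(x**4/3 + x**2 + 1)*log(2*x**2 + 5/2)] = (8*x**5*log(2*x**2 + 5/2) + 8*x**5 + 22*x**3*log(2*x**2 + 5/2) + 24*x**3 + 15*x*log(2*x**2 + 5/2) + 24*x)/(4*sqrt(3)*x**2*sqrt(x**4 + 3*x**2 + 3) + 5*sqrt(3)*sqrt(x**4 + 3*x**2 + 3)), which equals f(x).
F(3/2) = sqrt(79)*log(7)/4; F(-3/2) = sqrt(79)*log(7)/4.
Integral = F(3/2) - F(-3/2) = 0.

Antiderivative: F(x) = sqrt(x**4/3 + x**2 + 1)*log(2*x**2 + 5/2); value = 0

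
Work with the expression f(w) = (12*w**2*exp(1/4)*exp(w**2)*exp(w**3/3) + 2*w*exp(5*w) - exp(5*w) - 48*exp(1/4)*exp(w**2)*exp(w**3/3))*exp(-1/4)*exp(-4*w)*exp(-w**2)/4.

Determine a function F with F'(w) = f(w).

An antiderivative is F(w) = -exp(-1/4)*exp(w)*exp(-w**2)/4 + 3*exp(-4*w)*exp(w**3/3).

A first test for any F(w): its w-derivative must equal f(w) identically.
Check: d/dw[-exp(-1/4)*exp(w)*exp(-w**2)/4 + 3*exp(-4*w)*exp(w**3/3)] = (12*w**2*exp(1/4)*exp(w**2)*exp(w**3/3) + 2*w*exp(5*w) - exp(5*w) - 48*exp(1/4)*exp(w**2)*exp(w**3/3))*exp(-1/4)*exp(-4*w)*exp(-w**2)/4 = f(w).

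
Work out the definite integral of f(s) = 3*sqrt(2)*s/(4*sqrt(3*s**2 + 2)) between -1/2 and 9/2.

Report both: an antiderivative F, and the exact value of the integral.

The substitution u = 3*s**2/2 + 1 works: f is exactly (dF/du)*(du/ds) for that inner function.
F(s) = sqrt(2)*sqrt(3*s**2 + 2)/4 is an antiderivative of f.
Check: d/ds[sqrt(2)*sqrt(3*s**2 + 2)/4] = 3*sqrt(2)*s/(4*sqrt(3*s**2 + 2)) = f(s).
F(9/2) = sqrt(502)/8; F(-1/2) = sqrt(22)/8.
Integral = F(9/2) - F(-1/2) = -sqrt(22)/8 + sqrt(502)/8.

Antiderivative: F(s) = sqrt(2)*sqrt(3*s**2 + 2)/4; value = -sqrt(22)/8 + sqrt(502)/8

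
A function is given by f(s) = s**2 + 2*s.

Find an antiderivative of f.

An antiderivative is F(s) = s**3/3 + s**2.

Integrate term by term and add the pieces.
Check: d/ds[s**3/3 + s**2] = s**2 + 2*s = f(s).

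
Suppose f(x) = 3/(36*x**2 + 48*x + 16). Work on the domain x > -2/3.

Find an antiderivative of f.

Any candidate F(x) must reproduce f(x) exactly when differentiated.
Check: d/dx[-1/(12*x + 8)] = 3/(36*x**2 + 48*x + 16) = f(x).

An antiderivative is F(x) = -1/(12*x + 8).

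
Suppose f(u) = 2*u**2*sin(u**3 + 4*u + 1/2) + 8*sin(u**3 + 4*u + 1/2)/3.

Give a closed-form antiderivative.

f matches the chain-rule pattern g'(h)*h' with inner function h(u) = u**3 + 4*u + 1/2; substituting w = h(u) collapses the integral.
Check: d/du[-2*cos(u**3 + 4*u + 1/2)/3] = 2*u**2*sin(u**3 + 4*u + 1/2) + 8*sin(u**3 + 4*u + 1/2)/3 = f(u).

An antiderivative is F(u) = -2*cos(u**3 + 4*u + 1/2)/3.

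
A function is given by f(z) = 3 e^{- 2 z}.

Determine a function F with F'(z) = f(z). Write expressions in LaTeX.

Recover f(z) by differentiating a candidate F(z); any mismatch rules it out.
Check: d/dz[- \frac{3 e^{- 2 z}}{2}] = 3 e^{- 2 z} = f(z).

An antiderivative is F(z) = - \frac{3 e^{- 2 z}}{2}.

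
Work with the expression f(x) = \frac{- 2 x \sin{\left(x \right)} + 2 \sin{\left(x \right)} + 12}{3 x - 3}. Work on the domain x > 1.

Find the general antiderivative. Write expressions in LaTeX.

F(x) = 4 \log{\left(3 x - 3 \right)} + \frac{2 \cos{\left(x \right)}}{3} + C

A first test for any F(x): its x-derivative must equal f(x) identically.
Check: d/dx[4 \log{\left(3 x - 3 \right)} + \frac{2 \cos{\left(x \right)}}{3}] = \frac{- 2 x \sin{\left(x \right)} + 2 \sin{\left(x \right)} + 12}{3 x - 3} = f(x).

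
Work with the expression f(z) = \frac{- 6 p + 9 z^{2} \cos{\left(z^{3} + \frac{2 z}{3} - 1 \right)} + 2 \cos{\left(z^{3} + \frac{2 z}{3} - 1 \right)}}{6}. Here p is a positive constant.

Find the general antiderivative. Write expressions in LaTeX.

F(z) = - p z + \frac{\sin{\left(z^{3} + \frac{2 z}{3} - 1 \right)}}{2} + C

A first test for any F(z): its z-derivative must equal f(z) identically.
Check: d/dz[- p z + \frac{\sin{\left(z^{3} + \frac{2 z}{3} - 1 \right)}}{2}] = - p + \frac{3 z^{2} \cos{\left(z^{3} + \frac{2 z}{3} - 1 \right)}}{2} + \frac{\cos{\left(z^{3} + \frac{2 z}{3} - 1 \right)}}{3}, which equals f(z).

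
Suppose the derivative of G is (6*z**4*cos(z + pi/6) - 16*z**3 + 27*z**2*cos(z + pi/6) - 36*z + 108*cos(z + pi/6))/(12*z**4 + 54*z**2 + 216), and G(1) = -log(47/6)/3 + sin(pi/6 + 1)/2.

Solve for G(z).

A candidate passes only if d/dz[G] lands on the given G'(z) exactly.
A general antiderivative is -log(z**4/3 + 3*z**2/2 + 6)/3 + sin(z + pi/6)/2 + C.
The condition gives C = -log(47/6)/3 + sin(pi/6 + 1)/2 - (-log(47/6)/3 + sin(pi/6 + 1)/2) = 0.
So G(z) = -(2*log(z**4/3 + 3*z**2/2 + 6) - 3*sin(z + pi/6))/6.
Check: d/dz[-(2*log(z**4/3 + 3*z**2/2 + 6) - 3*sin(z + pi/6))/6] = (6*z**4*cos(z + pi/6) - 16*z**3 + 27*z**2*cos(z + pi/6) - 36*z + 108*cos(z + pi/6))/(12*z**4 + 54*z**2 + 216) = G'(z).

G(z) = -(2*log(z**4/3 + 3*z**2/2 + 6) - 3*sin(z + pi/6))/6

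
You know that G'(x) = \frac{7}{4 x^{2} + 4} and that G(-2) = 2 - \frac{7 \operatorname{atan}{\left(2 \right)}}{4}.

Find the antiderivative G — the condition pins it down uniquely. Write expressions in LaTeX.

G(x) = \frac{7 \operatorname{atan}{\left(x \right)}}{4} + 2

Whatever form G(x) takes, its d/dx must return the stated G'(x).
A general antiderivative is \frac{7 \operatorname{atan}{\left(x \right)}}{4} + C.
The condition gives C = 2 - \frac{7 \operatorname{atan}{\left(2 \right)}}{4} - (- \frac{7 \operatorname{atan}{\left(2 \right)}}{4}) = 2.
So G(x) = \frac{7 \operatorname{atan}{\left(x \right)}}{4} + 2.
Check: d/dx[\frac{7 \operatorname{atan}{\left(x \right)}}{4} + 2] = \frac{7}{4 x^{2} + 4} = G'(x).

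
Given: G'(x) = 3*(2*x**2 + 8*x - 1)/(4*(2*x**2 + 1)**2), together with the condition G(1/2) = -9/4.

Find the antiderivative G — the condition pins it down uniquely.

Recognize the product-rule pattern: G'(x) = u'v + uv' with u = 1/(4*x**2 + 2), v = -3*x/2 - 3, so integration by parts undoes it.
A general antiderivative is (-3*x/2 - 3)/(4*x**2 + 2) + C.
The condition gives C = -9/4 - (-5/4) = -1.
So G(x) = -(8*x**2 + 3*x + 10)/(4*(2*x**2 + 1)).
Check: d/dx[-(8*x**2 + 3*x + 10)/(4*(2*x**2 + 1))] = (6*x**2 + 24*x - 3)/(16*x**4 + 16*x**2 + 4), which equals G'(x).

G(x) = -(8*x**2 + 3*x + 10)/(4*(2*x**2 + 1))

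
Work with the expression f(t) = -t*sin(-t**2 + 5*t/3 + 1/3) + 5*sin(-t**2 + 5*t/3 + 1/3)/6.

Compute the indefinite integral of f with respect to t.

The substitution u = -t**2 + 5*t/3 + 1/3 works: f is exactly (dF/du)*(du/dt) for that inner function.
Check: d/dt[-cos(-t**2 + 5*t/3 + 1/3)/2] = -t*sin(-t**2 + 5*t/3 + 1/3) + 5*sin(-t**2 + 5*t/3 + 1/3)/6 = f(t).

F(t) = -cos(-t**2 + 5*t/3 + 1/3)/2 + C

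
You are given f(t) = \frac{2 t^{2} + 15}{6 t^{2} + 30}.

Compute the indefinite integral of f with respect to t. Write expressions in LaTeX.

F(t) = \frac{2 t + \sqrt{5} \operatorname{atan}{\left(\frac{\sqrt{5} t}{5} \right)}}{6} + C

A candidate is checked by its d/dt: the result must match f(t).
Check: d/dt[\frac{2 t + \sqrt{5} \operatorname{atan}{\left(\frac{\sqrt{5} t}{5} \right)}}{6}] = \frac{2 t^{2} + 15}{6 t^{2} + 30} = f(t).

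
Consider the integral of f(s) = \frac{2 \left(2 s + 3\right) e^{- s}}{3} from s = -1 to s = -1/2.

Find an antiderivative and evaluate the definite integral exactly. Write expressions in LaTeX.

Recognize the product-rule pattern: f = u'v + uv' with u = - \frac{4 s}{3} - \frac{10}{3}, v = e^{- s}, so integration by parts undoes it.
F(s) = - \frac{4 s e^{- s}}{3} - \frac{10 e^{- s}}{3} is an antiderivative of f.
Check: d/ds[- \frac{4 s e^{- s}}{3} - \frac{10 e^{- s}}{3}] = \frac{\left(4 s + 6\right) e^{- s}}{3}, which equals f(s).
F(-1/2) = - \frac{8 e^{\frac{1}{2}}}{3}; F(-1) = - 2 e.
Integral = F(-1/2) - F(-1) = - \frac{8 e^{\frac{1}{2}}}{3} + 2 e.

Antiderivative: F(s) = - \frac{4 s e^{- s}}{3} - \frac{10 e^{- s}}{3}; value = - \frac{8 e^{\frac{1}{2}}}{3} + 2 e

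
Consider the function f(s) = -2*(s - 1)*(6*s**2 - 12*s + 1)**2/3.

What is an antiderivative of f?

An antiderivative is F(s) = -4*s**6 + 24*s**5 - 50*s**4 + 40*s**3 - 25*s**2/3 + 2*s/3.

f matches the chain-rule pattern g'(h)*h' with inner function h(s) = -2*s**2 + 4*s - 1/3; substituting u = h(s) collapses the integral.
Check: d/ds[-4*s**6 + 24*s**5 - 50*s**4 + 40*s**3 - 25*s**2/3 + 2*s/3] = -24*s**5 + 120*s**4 - 200*s**3 + 120*s**2 - 50*s/3 + 2/3, which equals f(s).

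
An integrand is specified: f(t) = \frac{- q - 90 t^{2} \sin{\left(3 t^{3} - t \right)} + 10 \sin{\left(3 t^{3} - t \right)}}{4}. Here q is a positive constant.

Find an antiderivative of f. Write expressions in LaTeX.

An antiderivative is F(t) = - \frac{q t - 10 \cos{\left(3 t^{3} - t \right)}}{4}.

Since d/dt undoes antidifferentiation here, F'(t) = f(t) is required of F(t).
Check: d/dt[- \frac{q t - 10 \cos{\left(3 t^{3} - t \right)}}{4}] = - \frac{q}{4} - \frac{45 t^{2} \sin{\left(3 t^{3} - t \right)}}{2} + \frac{5 \sin{\left(3 t^{3} - t \right)}}{2}, which equals f(t).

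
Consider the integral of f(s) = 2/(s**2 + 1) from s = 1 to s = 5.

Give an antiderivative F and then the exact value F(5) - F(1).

A first test for any F(s): its s-derivative must equal f(s) identically.
F(s) = 2*atan(s) is an antiderivative of f.
Check: d/ds[2*atan(s)] = 2/(s**2 + 1) = f(s).
F(5) = 2*atan(5); F(1) = pi/2.
Integral = F(5) - F(1) = -pi/2 + 2*atan(5).

Antiderivative: F(s) = 2*atan(s); value = -pi/2 + 2*atan(5)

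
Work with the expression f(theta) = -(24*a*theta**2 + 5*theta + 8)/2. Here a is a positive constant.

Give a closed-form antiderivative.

A candidate is checked by its d/dtheta: the result must match f(theta).
Check: d/dtheta[-(16*a*theta**3 + 5*theta**2 + 16*theta + 3)/4] = -12*a*theta**2 - 5*theta/2 - 4, which equals f(theta).

An antiderivative is F(theta) = -(16*a*theta**3 + 5*theta**2 + 16*theta + 3)/4.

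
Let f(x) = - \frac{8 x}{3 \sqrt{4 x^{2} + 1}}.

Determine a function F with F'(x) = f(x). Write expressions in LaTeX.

f matches the chain-rule pattern g'(h)*h' with inner function h(x) = 4 x^{2} + 1; substituting u = h(x) collapses the integral.
Check: d/dx[- \frac{2 \sqrt{4 x^{2} + 1}}{3}] = - \frac{8 x}{3 \sqrt{4 x^{2} + 1}} = f(x).

An antiderivative is F(x) = - \frac{2 \sqrt{4 x^{2} + 1}}{3}.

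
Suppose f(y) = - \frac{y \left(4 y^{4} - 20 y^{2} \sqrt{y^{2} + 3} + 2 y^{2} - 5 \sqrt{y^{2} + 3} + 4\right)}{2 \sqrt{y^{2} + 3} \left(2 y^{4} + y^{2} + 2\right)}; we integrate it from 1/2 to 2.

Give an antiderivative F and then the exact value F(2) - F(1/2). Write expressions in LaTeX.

Antiderivative: F(y) = \frac{- 4 \sqrt{y^{2} + 3} + 5 \log{\left(y^{4} + \frac{y^{2}}{2} + 1 \right)}}{4}; value = - \sqrt{7} - \frac{5 \log{\left(\frac{19}{16} \right)}}{4} + \frac{\sqrt{13}}{2} + \frac{5 \log{\left(19 \right)}}{4}

For F(y) to be correct the identity F'(y) - f(y) = 0 must hold.
F(y) = \frac{- 4 \sqrt{y^{2} + 3} + 5 \log{\left(y^{4} + \frac{y^{2}}{2} + 1 \right)}}{4} is an antiderivative of f.
Check: d/dy[\frac{- 4 \sqrt{y^{2} + 3} + 5 \log{\left(y^{4} + \frac{y^{2}}{2} + 1 \right)}}{4}] = \frac{- 4 y^{5} + 20 y^{3} \sqrt{y^{2} + 3} - 2 y^{3} + 5 y \sqrt{y^{2} + 3} - 4 y}{4 y^{4} \sqrt{y^{2} + 3} + 2 y^{2} \sqrt{y^{2} + 3} + 4 \sqrt{y^{2} + 3}}, which equals f(y).
F(2) = - \sqrt{7} + \frac{5 \log{\left(19 \right)}}{4}; F(1/2) = - \frac{\sqrt{13}}{2} + \frac{5 \log{\left(\frac{19}{16} \right)}}{4}.
Integral = F(2) - F(1/2) = - \sqrt{7} - \frac{5 \log{\left(\frac{19}{16} \right)}}{4} + \frac{\sqrt{13}}{2} + \frac{5 \log{\left(19 \right)}}{4}.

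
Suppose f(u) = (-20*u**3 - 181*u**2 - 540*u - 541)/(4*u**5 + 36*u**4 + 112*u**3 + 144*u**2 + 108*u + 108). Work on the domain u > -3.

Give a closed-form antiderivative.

An antiderivative is F(u) = -(40*u**2*atan(u) + 240*u*atan(u) + 360*atan(u) - 1)/(8*(u + 3)**2).

Differentiate the proposed F(u) back; it has to land on f(u) exactly.
Check: d/du[-(40*u**2*atan(u) + 240*u*atan(u) + 360*atan(u) - 1)/(8*(u + 3)**2)] = (-20*u**3 - 181*u**2 - 540*u - 541)/(4*u**5 + 36*u**4 + 112*u**3 + 144*u**2 + 108*u + 108) = f(u).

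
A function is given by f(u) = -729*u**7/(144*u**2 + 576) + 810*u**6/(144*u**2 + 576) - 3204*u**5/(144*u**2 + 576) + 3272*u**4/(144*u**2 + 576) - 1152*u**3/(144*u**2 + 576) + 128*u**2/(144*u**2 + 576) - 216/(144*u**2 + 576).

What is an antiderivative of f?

The integrand splits into summands that can be handled one at a time.
Check: d/du[-2*(3*u**2/4 - u/3)**3 - 3*atan(u/2)/4] = (-729*u**7 + 810*u**6 - 3204*u**5 + 3272*u**4 - 1152*u**3 + 128*u**2 - 216)/(144*u**2 + 576), which equals f(u).

An antiderivative is F(u) = -2*(3*u**2/4 - u/3)**3 - 3*atan(u/2)/4.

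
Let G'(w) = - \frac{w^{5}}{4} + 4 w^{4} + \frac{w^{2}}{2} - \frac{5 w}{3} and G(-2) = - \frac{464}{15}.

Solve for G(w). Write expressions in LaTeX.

G(w) = \frac{- 5 w^{6} + 96 w^{5} + 20 w^{3} - 100 w^{2} + 240}{120}

The integrand splits into summands that can be handled one at a time.
A general antiderivative is - \frac{w^{6}}{24} + \frac{4 w^{5}}{5} + \frac{w^{3}}{6} - \frac{5 w^{2}}{6} + C.
The condition gives C = - \frac{464}{15} - (- \frac{494}{15}) = 2.
So G(w) = \frac{- 5 w^{6} + 96 w^{5} + 20 w^{3} - 100 w^{2} + 240}{120}.
Check: d/dw[\frac{- 5 w^{6} + 96 w^{5} + 20 w^{3} - 100 w^{2} + 240}{120}] = - \frac{w^{5}}{4} + 4 w^{4} + \frac{w^{2}}{2} - \frac{5 w}{3} = G'(w).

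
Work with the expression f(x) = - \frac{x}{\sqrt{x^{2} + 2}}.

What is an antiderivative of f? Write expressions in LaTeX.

The substitution u = x^{2} + 2 works: f is exactly (dF/du)*(du/dx) for that inner function.
Check: d/dx[- \sqrt{x^{2} + 2}] = - \frac{x}{\sqrt{x^{2} + 2}} = f(x).

An antiderivative is F(x) = - \sqrt{x^{2} + 2}.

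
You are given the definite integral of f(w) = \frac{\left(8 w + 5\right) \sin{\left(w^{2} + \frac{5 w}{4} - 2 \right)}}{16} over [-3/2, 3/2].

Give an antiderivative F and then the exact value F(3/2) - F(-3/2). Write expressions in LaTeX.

Antiderivative: F(w) = - \frac{\cos{\left(w^{2} + \frac{5 w}{4} - 2 \right)}}{4}; value = \frac{\cos{\left(\frac{13}{8} \right)}}{4} - \frac{\cos{\left(\frac{17}{8} \right)}}{4}

The substitution u = w^{2} + \frac{5 w}{4} - 2 works: f is exactly (dF/du)*(du/dw) for that inner function.
F(w) = - \frac{\cos{\left(w^{2} + \frac{5 w}{4} - 2 \right)}}{4} is an antiderivative of f.
Check: d/dw[- \frac{\cos{\left(w^{2} + \frac{5 w}{4} - 2 \right)}}{4}] = \frac{w \sin{\left(w^{2} + \frac{5 w}{4} - 2 \right)}}{2} + \frac{5 \sin{\left(w^{2} + \frac{5 w}{4} - 2 \right)}}{16}, which equals f(w).
F(3/2) = - \frac{\cos{\left(\frac{17}{8} \right)}}{4}; F(-3/2) = - \frac{\cos{\left(\frac{13}{8} \right)}}{4}.
Integral = F(3/2) - F(-3/2) = \frac{\cos{\left(\frac{13}{8} \right)}}{4} - \frac{\cos{\left(\frac{17}{8} \right)}}{4}.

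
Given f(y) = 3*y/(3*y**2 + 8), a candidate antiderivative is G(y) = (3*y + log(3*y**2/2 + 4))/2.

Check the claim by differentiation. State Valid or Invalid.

Invalid: d/dy[G] - f = 3/2, which is not 0.

d/dy[G] = (9*y**2 + 6*y + 24)/(6*y**2 + 16)
d/dy[G] - f(y) = 3/2 != 0.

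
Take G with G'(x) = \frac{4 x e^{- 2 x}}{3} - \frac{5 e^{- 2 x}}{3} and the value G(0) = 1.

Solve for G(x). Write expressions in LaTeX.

Recognize the product-rule pattern: G'(x) = u'v + uv' with u = \frac{1}{2} - \frac{2 x}{3}, v = e^{- 2 x}, so integration by parts undoes it.
A general antiderivative is \frac{\left(3 - 4 x\right) e^{- 2 x}}{6} + C.
The condition gives C = 1 - (\frac{1}{2}) = \frac{1}{2}.
So G(x) = - \frac{2 x e^{- 2 x}}{3} + \frac{1}{2} + \frac{e^{- 2 x}}{2}.
Check: d/dx[- \frac{2 x e^{- 2 x}}{3} + \frac{1}{2} + \frac{e^{- 2 x}}{2}] = \frac{\left(4 x - 5\right) e^{- 2 x}}{3}, which equals G'(x).

G(x) = - \frac{2 x e^{- 2 x}}{3} + \frac{1}{2} + \frac{e^{- 2 x}}{2}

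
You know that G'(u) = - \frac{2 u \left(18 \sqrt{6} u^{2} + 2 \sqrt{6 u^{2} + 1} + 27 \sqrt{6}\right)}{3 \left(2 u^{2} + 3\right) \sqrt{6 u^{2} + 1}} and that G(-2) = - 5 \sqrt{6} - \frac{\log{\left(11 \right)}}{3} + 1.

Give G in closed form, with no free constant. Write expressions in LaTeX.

G(u) = \frac{\sqrt{3} \left(- 9 \sqrt{2} \sqrt{6 u^{2} + 1} - \sqrt{3} \log{\left(2 u^{2} + 3 \right)} + 3 \sqrt{3}\right)}{9}

A first test for any G(u): its u-derivative must equal the given G'(u).
A general antiderivative is - 3 \sqrt{4 u^{2} + \frac{2}{3}} - \frac{\log{\left(2 u^{2} + 3 \right)}}{3} + C.
The condition gives C = - 5 \sqrt{6} - \frac{\log{\left(11 \right)}}{3} + 1 - (- 5 \sqrt{6} - \frac{\log{\left(11 \right)}}{3}) = 1.
So G(u) = \frac{\sqrt{3} \left(- 9 \sqrt{2} \sqrt{6 u^{2} + 1} - \sqrt{3} \log{\left(2 u^{2} + 3 \right)} + 3 \sqrt{3}\right)}{9}.
Check: d/du[\frac{\sqrt{3} \left(- 9 \sqrt{2} \sqrt{6 u^{2} + 1} - \sqrt{3} \log{\left(2 u^{2} + 3 \right)} + 3 \sqrt{3}\right)}{9}] = \frac{- 36 \sqrt{6} u^{3} - 4 u \sqrt{6 u^{2} + 1} - 54 \sqrt{6} u}{6 u^{2} \sqrt{6 u^{2} + 1} + 9 \sqrt{6 u^{2} + 1}}, which equals G'(u).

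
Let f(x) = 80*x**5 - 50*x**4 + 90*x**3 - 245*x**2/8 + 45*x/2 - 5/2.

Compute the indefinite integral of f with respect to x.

F(x) = 40*x**6/3 - 10*x**5 + 45*x**4/2 - 245*x**3/24 + 45*x**2/4 - 5*x/2 + C

The substitution u = -2*x**2 + x/2 - 1 works: f is exactly (dF/du)*(du/dx) for that inner function.
Check: d/dx[40*x**6/3 - 10*x**5 + 45*x**4/2 - 245*x**3/24 + 45*x**2/4 - 5*x/2] = 80*x**5 - 50*x**4 + 90*x**3 - 245*x**2/8 + 45*x/2 - 5/2 = f(x).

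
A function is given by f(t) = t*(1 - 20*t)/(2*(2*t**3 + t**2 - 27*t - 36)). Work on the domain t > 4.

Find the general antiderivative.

F(t) = -(316*log(t - 4) - 217*log(t + 3/2) + 671*log(t + 3))/154 + C

Factor the denominator (2*(t - 4)*(t + 3)*(2*t + 3)) and decompose: f = 31/(11*(2*t + 3)) - 61/(14*(t + 3)) - 158/(77*(t - 4)); each piece integrates to a log, atan, or power term.
Check: d/dt[-(316*log(t - 4) - 217*log(t + 3/2) + 671*log(t + 3))/154] = (-20*t**2 + t)/(4*t**3 + 2*t**2 - 54*t - 72), which equals f(t).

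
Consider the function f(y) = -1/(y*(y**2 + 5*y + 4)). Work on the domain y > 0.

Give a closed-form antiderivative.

The denominator factors as y*(y + 1)*(y + 4); partial fractions split f into directly integrable pieces: -1/(12*(y + 4)) + 1/(3*(y + 1)) - 1/(4*y).
Check: d/dy[-log(y)/4 + log(y + 1)/3 - log(y + 4)/12] = -1/(y**3 + 5*y**2 + 4*y), which equals f(y).

An antiderivative is F(y) = -log(y)/4 + log(y + 1)/3 - log(y + 4)/12.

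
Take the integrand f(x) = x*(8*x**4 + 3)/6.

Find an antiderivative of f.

A first test for any F(x): its x-derivative must equal f(x) identically.
Check: d/dx[2*x**6/9 + x**2/4] = 4*x**5/3 + x/2, which equals f(x).

An antiderivative is F(x) = 2*x**6/9 + x**2/4.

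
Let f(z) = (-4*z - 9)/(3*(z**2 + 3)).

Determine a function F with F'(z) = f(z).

Any candidate F(z) must reproduce f(z) exactly when differentiated.
Check: d/dz[-2*log(z**2 + 3)/3 - sqrt(3)*atan(sqrt(3)*z/3)] = (-4*z - 9)/(3*z**2 + 9), which equals f(z).

An antiderivative is F(z) = -2*log(z**2 + 3)/3 - sqrt(3)*atan(sqrt(3)*z/3).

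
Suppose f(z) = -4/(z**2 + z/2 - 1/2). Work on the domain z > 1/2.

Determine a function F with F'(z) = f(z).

The denominator factors as (z + 1)*(2*z - 1); partial fractions split f into directly integrable pieces: -16/(3*(2*z - 1)) + 8/(3*(z + 1)).
Check: d/dz[-8*log(z - 1/2)/3 + 8*log(z + 1)/3] = -8/(2*z**2 + z - 1), which equals f(z).

An antiderivative is F(z) = -8*log(z - 1/2)/3 + 8*log(z + 1)/3.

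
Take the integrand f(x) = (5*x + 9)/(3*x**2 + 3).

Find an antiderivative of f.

An antiderivative is F(x) = (5*log(x**2 + 1) + 18*atan(x))/6.

Whatever form F(x) takes, F'(x) = f(x) is non-negotiable.
Check: d/dx[(5*log(x**2 + 1) + 18*atan(x))/6] = (5*x + 9)/(3*x**2 + 3) = f(x).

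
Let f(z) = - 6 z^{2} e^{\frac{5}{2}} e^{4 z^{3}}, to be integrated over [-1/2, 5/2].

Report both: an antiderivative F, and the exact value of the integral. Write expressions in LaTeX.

f matches the chain-rule pattern g'(h)*h' with inner function h(z) = 4 z^{3} + \frac{5}{2}; substituting u = h(z) collapses the integral.
F(z) = - \frac{e^{\frac{5}{2}} e^{4 z^{3}}}{2} is an antiderivative of f.
Check: d/dz[- \frac{e^{\frac{5}{2}} e^{4 z^{3}}}{2}] = - 6 z^{2} e^{\frac{5}{2}} e^{4 z^{3}} = f(z).
F(5/2) = - \frac{e^{65}}{2}; F(-1/2) = - \frac{e^{2}}{2}.
Integral = F(5/2) - F(-1/2) = - \frac{e^{65}}{2} + \frac{e^{2}}{2}.

Antiderivative: F(z) = - \frac{e^{\frac{5}{2}} e^{4 z^{3}}}{2}; value = - \frac{e^{65}}{2} + \frac{e^{2}}{2}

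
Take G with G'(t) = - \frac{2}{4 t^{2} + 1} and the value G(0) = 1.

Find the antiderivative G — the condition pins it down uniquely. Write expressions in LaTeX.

G(t) = 1 - \operatorname{atan}{\left(2 t \right)}

The proposed G(t) is checked by its d/dt: the result must match the given G'(t).
A general antiderivative is - \operatorname{atan}{\left(2 t \right)} + C.
The condition gives C = 1 - (0) = 1.
So G(t) = 1 - \operatorname{atan}{\left(2 t \right)}.
Check: d/dt[1 - \operatorname{atan}{\left(2 t \right)}] = - \frac{2}{4 t^{2} + 1} = G'(t).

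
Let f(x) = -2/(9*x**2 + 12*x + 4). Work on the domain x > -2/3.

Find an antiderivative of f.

A candidate is checked by its d/dx: the result must match f(x).
Check: d/dx[2/(9*x + 6)] = -2/(9*x**2 + 12*x + 4) = f(x).

An antiderivative is F(x) = 2/(9*x + 6).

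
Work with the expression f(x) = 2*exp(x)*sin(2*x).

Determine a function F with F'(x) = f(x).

An antiderivative is F(x) = 2*(sin(2*x) - 2*cos(2*x))*exp(x)/5.

A candidate is checked by its d/dx: the result must match f(x).
Check: d/dx[2*(sin(2*x) - 2*cos(2*x))*exp(x)/5] = 2*exp(x)*sin(2*x) = f(x).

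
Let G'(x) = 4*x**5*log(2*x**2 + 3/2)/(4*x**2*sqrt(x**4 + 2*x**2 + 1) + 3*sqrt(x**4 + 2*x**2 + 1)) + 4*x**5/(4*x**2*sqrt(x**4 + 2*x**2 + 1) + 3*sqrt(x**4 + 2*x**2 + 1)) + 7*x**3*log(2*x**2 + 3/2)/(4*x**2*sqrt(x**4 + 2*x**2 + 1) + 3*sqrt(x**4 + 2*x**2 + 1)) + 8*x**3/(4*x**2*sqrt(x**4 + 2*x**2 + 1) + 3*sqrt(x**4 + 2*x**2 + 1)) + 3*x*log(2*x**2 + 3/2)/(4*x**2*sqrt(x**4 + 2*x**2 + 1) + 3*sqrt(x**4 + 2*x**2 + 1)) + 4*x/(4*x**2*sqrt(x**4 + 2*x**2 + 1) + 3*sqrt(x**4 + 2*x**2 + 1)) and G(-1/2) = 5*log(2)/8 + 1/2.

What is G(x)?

Recognize the product-rule pattern: G'(x) = u'v + uv' with u = sqrt(x**4 + 2*x**2 + 1)/2, v = log(2*x**2 + 3/2), so integration by parts undoes it.
A general antiderivative is sqrt(x**4 + 2*x**2 + 1)*log(2*x**2 + 3/2)/2 + C.
The condition gives C = 5*log(2)/8 + 1/2 - (5*log(2)/8) = 1/2.
So G(x) = (sqrt(x**4 + 2*x**2 + 1)*log(2*x**2 + 3/2) + 1)/2.
Check: d/dx[(sqrt(x**4 + 2*x**2 + 1)*log(2*x**2 + 3/2) + 1)/2] = (4*x**5*log(2*x**2 + 3/2) + 4*x**5 + 7*x**3*log(2*x**2 + 3/2) + 8*x**3 + 3*x*log(2*x**2 + 3/2) + 4*x)/(4*x**2*sqrt(x**4 + 2*x**2 + 1) + 3*sqrt(x**4 + 2*x**2 + 1)), which equals G'(x).

G(x) = (sqrt(x**4 + 2*x**2 + 1)*log(2*x**2 + 3/2) + 1)/2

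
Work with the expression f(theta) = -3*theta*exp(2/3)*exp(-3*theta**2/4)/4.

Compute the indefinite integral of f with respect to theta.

f matches the chain-rule pattern g'(h)*h' with inner function h(theta) = 2/3 - 3*theta**2/4; substituting u = h(theta) collapses the integral.
Check: d/dtheta[exp(2/3 - 3*theta**2/4)/2] = -3*theta*exp(2/3)*exp(-3*theta**2/4)/4 = f(theta).

F(theta) = exp(2/3 - 3*theta**2/4)/2 + C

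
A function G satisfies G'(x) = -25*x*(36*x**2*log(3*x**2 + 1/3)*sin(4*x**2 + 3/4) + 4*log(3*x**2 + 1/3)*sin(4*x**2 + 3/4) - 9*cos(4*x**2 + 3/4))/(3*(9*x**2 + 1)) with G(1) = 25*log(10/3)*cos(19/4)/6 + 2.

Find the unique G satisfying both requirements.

G'(x) has the shape u'v + uv' for u = 25*cos(4*x**2 + 3/4)/6 and v = log(3*x**2 + 1/3) — it is the derivative of the product u*v.
A general antiderivative is 25*log(3*x**2 + 1/3)*cos(4*x**2 + 3/4)/6 + C.
The condition gives C = 25*log(10/3)*cos(19/4)/6 + 2 - (25*log(10/3)*cos(19/4)/6) = 2.
So G(x) = 25*log(3*x**2 + 1/3)*cos(4*x**2 + 3/4)/6 + 2.
Check: d/dx[25*log(3*x**2 + 1/3)*cos(4*x**2 + 3/4)/6 + 2] = (-900*x**3*log(3*x**2 + 1/3)*sin(4*x**2 + 3/4) - 100*x*log(3*x**2 + 1/3)*sin(4*x**2 + 3/4) + 225*x*cos(4*x**2 + 3/4))/(27*x**2 + 3), which equals G'(x).

G(x) = 25*log(3*x**2 + 1/3)*cos(4*x**2 + 3/4)/6 + 2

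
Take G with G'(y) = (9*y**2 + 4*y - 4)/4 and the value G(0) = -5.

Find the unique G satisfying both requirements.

The proposed G(y) is checked by its d/dy: the result must match the given G'(y).
A general antiderivative is 3*y**3/4 + y**2/2 - y - 5 + C.
The condition gives C = -5 - (-5) = 0.
So G(y) = (3*y**3 + 2*y**2 - 4*y - 20)/4.
Check: d/dy[(3*y**3 + 2*y**2 - 4*y - 20)/4] = 9*y**2/4 + y - 1, which equals G'(y).

G(y) = (3*y**3 + 2*y**2 - 4*y - 20)/4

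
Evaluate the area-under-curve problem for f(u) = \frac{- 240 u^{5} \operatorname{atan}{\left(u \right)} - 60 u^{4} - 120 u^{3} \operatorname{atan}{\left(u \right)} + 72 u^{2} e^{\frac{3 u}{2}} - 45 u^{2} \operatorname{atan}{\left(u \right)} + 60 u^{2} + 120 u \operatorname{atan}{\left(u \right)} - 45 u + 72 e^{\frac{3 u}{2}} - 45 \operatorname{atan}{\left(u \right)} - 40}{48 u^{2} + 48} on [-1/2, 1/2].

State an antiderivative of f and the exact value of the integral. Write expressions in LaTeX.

Check any antiderivative F(u) by computing F'(u) and comparing it with f(u).
F(u) = - \frac{5 u^{4} \operatorname{atan}{\left(u \right)}}{4} + \frac{5 u^{2} \operatorname{atan}{\left(u \right)}}{4} - \frac{15 u \operatorname{atan}{\left(u \right)}}{16} + e^{\frac{3 u}{2}} - \frac{5 \operatorname{atan}{\left(u \right)}}{6} is an antiderivative of f.
Check: d/du[- \frac{5 u^{4} \operatorname{atan}{\left(u \right)}}{4} + \frac{5 u^{2} \operatorname{atan}{\left(u \right)}}{4} - \frac{15 u \operatorname{atan}{\left(u \right)}}{16} + e^{\frac{3 u}{2}} - \frac{5 \operatorname{atan}{\left(u \right)}}{6}] = \frac{- 240 u^{5} \operatorname{atan}{\left(u \right)} - 60 u^{4} - 120 u^{3} \operatorname{atan}{\left(u \right)} + 72 u^{2} e^{\frac{3 u}{2}} - 45 u^{2} \operatorname{atan}{\left(u \right)} + 60 u^{2} + 120 u \operatorname{atan}{\left(u \right)} - 45 u + 72 e^{\frac{3 u}{2}} - 45 \operatorname{atan}{\left(u \right)} - 40}{48 u^{2} + 48} = f(u).
F(1/2) = - \frac{205 \operatorname{atan}{\left(\frac{1}{2} \right)}}{192} + e^{\frac{3}{4}}; F(-1/2) = \frac{25 \operatorname{atan}{\left(\frac{1}{2} \right)}}{192} + e^{- \frac{3}{4}}.
Integral = F(1/2) - F(-1/2) = - \frac{115 \operatorname{atan}{\left(\frac{1}{2} \right)}}{96} - e^{- \frac{3}{4}} + e^{\frac{3}{4}}.

Antiderivative: F(u) = - \frac{5 u^{4} \operatorname{atan}{\left(u \right)}}{4} + \frac{5 u^{2} \operatorname{atan}{\left(u \right)}}{4} - \frac{15 u \operatorname{atan}{\left(u \right)}}{16} + e^{\frac{3 u}{2}} - \frac{5 \operatorname{atan}{\left(u \right)}}{6}; value = - \frac{115 \operatorname{atan}{\left(\frac{1}{2} \right)}}{96} - e^{- \frac{3}{4}} + e^{\frac{3}{4}}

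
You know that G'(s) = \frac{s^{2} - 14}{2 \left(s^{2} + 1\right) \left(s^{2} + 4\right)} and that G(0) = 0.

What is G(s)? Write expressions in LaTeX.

Since d/ds undoes antidifferentiation here, G(s) must give back the stated G'(s).
A general antiderivative is \frac{3 \operatorname{atan}{\left(\frac{s}{2} \right)}}{2} - \frac{5 \operatorname{atan}{\left(s \right)}}{2} + C.
The condition gives C = 0 - (0) = 0.
So G(s) = \frac{3 \operatorname{atan}{\left(\frac{s}{2} \right)} - 5 \operatorname{atan}{\left(s \right)}}{2}.
Check: d/ds[\frac{3 \operatorname{atan}{\left(\frac{s}{2} \right)} - 5 \operatorname{atan}{\left(s \right)}}{2}] = \frac{s^{2} - 14}{2 s^{4} + 10 s^{2} + 8}, which equals G'(s).

G(s) = \frac{3 \operatorname{atan}{\left(\frac{s}{2} \right)} - 5 \operatorname{atan}{\left(s \right)}}{2}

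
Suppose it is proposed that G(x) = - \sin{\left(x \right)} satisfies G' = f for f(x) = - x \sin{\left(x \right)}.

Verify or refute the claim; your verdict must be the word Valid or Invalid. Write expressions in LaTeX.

d/dx[G] = - \cos{\left(x \right)}
d/dx[G] - f(x) = x \sin{\left(x \right)} - \cos{\left(x \right)} != 0.

Invalid: d/dx[G] - f = x \sin{\left(x \right)} - \cos{\left(x \right)}, which is not 0.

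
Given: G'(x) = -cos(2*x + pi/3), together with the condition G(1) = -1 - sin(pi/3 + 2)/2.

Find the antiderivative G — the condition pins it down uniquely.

G(x) = (-sin(2*x + pi/3) - 2)/2

A candidate passes only if d/dx[G] lands on the given G'(x) exactly.
A general antiderivative is -sin(2*x + pi/3)/2 + C.
The condition gives C = -1 - sin(pi/3 + 2)/2 - (-sin(pi/3 + 2)/2) = -1.
So G(x) = (-sin(2*x + pi/3) - 2)/2.
Check: d/dx[(-sin(2*x + pi/3) - 2)/2] = -cos(2*x + pi/3) = G'(x).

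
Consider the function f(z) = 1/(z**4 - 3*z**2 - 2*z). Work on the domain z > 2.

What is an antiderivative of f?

An antiderivative is F(z) = (-9*z*log(z) + z*log(z - 2) + 8*z*log(z + 1) - 9*log(z) + log(z - 2) + 8*log(z + 1) - 6)/(18*z + 18).

Factor the denominator (z*(z - 2)*(z + 1)**2) and decompose: f = 4/(9*(z + 1)) + 1/(3*(z + 1)**2) + 1/(18*(z - 2)) - 1/(2*z); each piece integrates to a log, atan, or power term.
Check: d/dz[(-9*z*log(z) + z*log(z - 2) + 8*z*log(z + 1) - 9*log(z) + log(z - 2) + 8*log(z + 1) - 6)/(18*z + 18)] = 1/(z**4 - 3*z**2 - 2*z) = f(z).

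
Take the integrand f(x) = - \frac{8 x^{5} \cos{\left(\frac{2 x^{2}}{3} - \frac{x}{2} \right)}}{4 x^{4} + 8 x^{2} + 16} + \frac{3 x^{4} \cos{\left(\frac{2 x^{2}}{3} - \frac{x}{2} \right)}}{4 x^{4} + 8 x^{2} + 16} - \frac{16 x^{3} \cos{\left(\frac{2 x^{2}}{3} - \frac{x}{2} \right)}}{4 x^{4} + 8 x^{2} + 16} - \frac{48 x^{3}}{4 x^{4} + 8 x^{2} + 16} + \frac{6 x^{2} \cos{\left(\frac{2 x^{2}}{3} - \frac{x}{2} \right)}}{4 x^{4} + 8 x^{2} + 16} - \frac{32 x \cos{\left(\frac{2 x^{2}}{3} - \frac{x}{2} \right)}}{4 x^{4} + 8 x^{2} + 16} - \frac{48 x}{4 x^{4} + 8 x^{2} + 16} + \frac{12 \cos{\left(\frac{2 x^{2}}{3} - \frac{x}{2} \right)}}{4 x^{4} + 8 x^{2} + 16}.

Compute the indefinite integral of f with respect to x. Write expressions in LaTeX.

F(x) = - 3 \log{\left(x^{4} + 2 x^{2} + 4 \right)} - \frac{3 \sin{\left(\frac{2 x^{2}}{3} - \frac{x}{2} \right)}}{2} + C

The integrand splits into summands that can be handled one at a time.
Check: d/dx[- 3 \log{\left(x^{4} + 2 x^{2} + 4 \right)} - \frac{3 \sin{\left(\frac{2 x^{2}}{3} - \frac{x}{2} \right)}}{2}] = \frac{- 8 x^{5} \cos{\left(\frac{2 x^{2}}{3} - \frac{x}{2} \right)} + 3 x^{4} \cos{\left(\frac{2 x^{2}}{3} - \frac{x}{2} \right)} - 16 x^{3} \cos{\left(\frac{2 x^{2}}{3} - \frac{x}{2} \right)} - 48 x^{3} + 6 x^{2} \cos{\left(\frac{2 x^{2}}{3} - \frac{x}{2} \right)} - 32 x \cos{\left(\frac{2 x^{2}}{3} - \frac{x}{2} \right)} - 48 x + 12 \cos{\left(\frac{2 x^{2}}{3} - \frac{x}{2} \right)}}{4 x^{4} + 8 x^{2} + 16}, which equals f(x).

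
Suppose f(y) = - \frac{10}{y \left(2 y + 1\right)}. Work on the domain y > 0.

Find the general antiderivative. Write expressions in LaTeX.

F(y) = 10 \left(- \log{\left(y \right)} + \log{\left(y + \frac{1}{2} \right)}\right) + C

The denominator factors as y \left(2 y + 1\right); partial fractions split f into directly integrable pieces: \frac{20}{2 y + 1} - \frac{10}{y}.
Check: d/dy[10 \left(- \log{\left(y \right)} + \log{\left(y + \frac{1}{2} \right)}\right)] = - \frac{10}{2 y^{2} + y}, which equals f(y).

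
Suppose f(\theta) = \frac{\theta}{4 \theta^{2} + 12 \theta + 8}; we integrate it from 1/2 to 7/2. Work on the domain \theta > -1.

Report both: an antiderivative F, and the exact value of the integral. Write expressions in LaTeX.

Antiderivative: F(\theta) = - \frac{\log{\left(\theta + 1 \right)}}{4} + \frac{\log{\left(\theta + 2 \right)}}{2}; value = - \frac{\log{\left(\frac{5}{2} \right)}}{2} - \frac{\log{\left(\frac{9}{2} \right)}}{4} + \frac{\log{\left(\frac{3}{2} \right)}}{4} + \frac{\log{\left(\frac{11}{2} \right)}}{2}

The denominator factors as 4 \left(\theta + 1\right) \left(\theta + 2\right); partial fractions split f into directly integrable pieces: \frac{1}{2 \left(\theta + 2\right)} - \frac{1}{4 \left(\theta + 1\right)}.
F(\theta) = - \frac{\log{\left(\theta + 1 \right)}}{4} + \frac{\log{\left(\theta + 2 \right)}}{2} is an antiderivative of f.
Check: d/d\theta[- \frac{\log{\left(\theta + 1 \right)}}{4} + \frac{\log{\left(\theta + 2 \right)}}{2}] = \frac{\theta}{4 \theta^{2} + 12 \theta + 8} = f(\theta).
F(7/2) = - \frac{\log{\left(\frac{9}{2} \right)}}{4} + \frac{\log{\left(\frac{11}{2} \right)}}{2}; F(1/2) = - \frac{\log{\left(\frac{3}{2} \right)}}{4} + \frac{\log{\left(\frac{5}{2} \right)}}{2}.
Integral = F(7/2) - F(1/2) = - \frac{\log{\left(\frac{5}{2} \right)}}{2} - \frac{\log{\left(\frac{9}{2} \right)}}{4} + \frac{\log{\left(\frac{3}{2} \right)}}{4} + \frac{\log{\left(\frac{11}{2} \right)}}{2}.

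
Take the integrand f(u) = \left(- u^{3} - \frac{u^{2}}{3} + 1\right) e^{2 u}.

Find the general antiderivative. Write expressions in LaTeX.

F(u) = - \frac{u^{3} e^{2 u}}{2} + \frac{7 u^{2} e^{2 u}}{12} - \frac{7 u e^{2 u}}{12} + \frac{19 e^{2 u}}{24} + C

Recognize the product-rule pattern: f = v'r + vr' with v = - \frac{u^{3}}{2} + \frac{7 u^{2}}{12} - \frac{7 u}{12} + \frac{19}{24}, r = e^{2 u}, so integration by parts undoes it.
Check: d/du[- \frac{u^{3} e^{2 u}}{2} + \frac{7 u^{2} e^{2 u}}{12} - \frac{7 u e^{2 u}}{12} + \frac{19 e^{2 u}}{24}] = - u^{3} e^{2 u} - \frac{u^{2} e^{2 u}}{3} + e^{2 u}, which equals f(u).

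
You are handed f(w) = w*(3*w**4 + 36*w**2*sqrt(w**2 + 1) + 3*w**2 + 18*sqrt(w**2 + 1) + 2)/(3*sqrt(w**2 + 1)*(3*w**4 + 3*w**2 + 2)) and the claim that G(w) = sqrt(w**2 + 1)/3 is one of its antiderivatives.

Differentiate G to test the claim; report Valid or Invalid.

Invalid: d/dw[G] - f = (-12*w**3 - 6*w)/(3*w**4 + 3*w**2 + 2), which is not 0.

d/dw[G] = w/(3*sqrt(w**2 + 1))
d/dw[G] - f(w) = (-12*w**3 - 6*w)/(3*w**4 + 3*w**2 + 2) != 0.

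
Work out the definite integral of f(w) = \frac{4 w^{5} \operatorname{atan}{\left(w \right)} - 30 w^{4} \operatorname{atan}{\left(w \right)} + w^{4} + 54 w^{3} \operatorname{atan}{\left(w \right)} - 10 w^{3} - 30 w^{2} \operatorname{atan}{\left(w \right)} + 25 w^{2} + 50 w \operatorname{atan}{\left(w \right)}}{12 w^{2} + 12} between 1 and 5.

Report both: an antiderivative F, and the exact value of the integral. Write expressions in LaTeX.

Antiderivative: F(w) = \frac{w^{4} \operatorname{atan}{\left(w \right)}}{12} - \frac{5 w^{3} \operatorname{atan}{\left(w \right)}}{6} + \frac{25 w^{2} \operatorname{atan}{\left(w \right)}}{12}; value = - \frac{\pi}{3}

f has the shape u'v + uv' for u = \frac{4 \left(- \frac{w^{2}}{4} + \frac{5 w}{4}\right)^{2}}{3} and v = \operatorname{atan}{\left(w \right)} — it is the derivative of the product u*v.
F(w) = \frac{w^{4} \operatorname{atan}{\left(w \right)}}{12} - \frac{5 w^{3} \operatorname{atan}{\left(w \right)}}{6} + \frac{25 w^{2} \operatorname{atan}{\left(w \right)}}{12} is an antiderivative of f.
Check: d/dw[\frac{w^{4} \operatorname{atan}{\left(w \right)}}{12} - \frac{5 w^{3} \operatorname{atan}{\left(w \right)}}{6} + \frac{25 w^{2} \operatorname{atan}{\left(w \right)}}{12}] = \frac{4 w^{5} \operatorname{atan}{\left(w \right)} - 30 w^{4} \operatorname{atan}{\left(w \right)} + w^{4} + 54 w^{3} \operatorname{atan}{\left(w \right)} - 10 w^{3} - 30 w^{2} \operatorname{atan}{\left(w \right)} + 25 w^{2} + 50 w \operatorname{atan}{\left(w \right)}}{12 w^{2} + 12} = f(w).
F(5) = 0; F(1) = \frac{\pi}{3}.
Integral = F(5) - F(1) = - \frac{\pi}{3}.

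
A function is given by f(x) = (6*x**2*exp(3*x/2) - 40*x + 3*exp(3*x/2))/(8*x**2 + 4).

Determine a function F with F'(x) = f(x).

An antiderivative is F(x) = exp(3*x/2)/2 - 5*log(4*x**2 + 2)/2.

Recover f(x) by differentiating a candidate F(x); any mismatch rules it out.
Check: d/dx[exp(3*x/2)/2 - 5*log(4*x**2 + 2)/2] = (6*x**2*exp(3*x/2) - 40*x + 3*exp(3*x/2))/(8*x**2 + 4) = f(x).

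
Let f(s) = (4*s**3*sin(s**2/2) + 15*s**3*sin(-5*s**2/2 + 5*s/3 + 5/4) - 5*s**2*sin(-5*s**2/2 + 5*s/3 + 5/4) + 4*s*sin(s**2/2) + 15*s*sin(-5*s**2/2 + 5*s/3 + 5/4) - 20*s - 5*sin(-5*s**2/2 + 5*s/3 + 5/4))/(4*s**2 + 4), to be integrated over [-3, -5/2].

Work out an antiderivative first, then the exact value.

Antiderivative: F(s) = (-5*log(s**4 + 2*s**2 + 1) - 4*cos(s**2/2) + 3*cos(-5*s**2/2 + 5*s/3 + 5/4))/4; value = -5*log(841/16)/4 - 3*cos(105/4)/4 + cos(9/2) + 3*cos(445/24)/4 - cos(25/8) + 5*log(100)/4

For F(s) to be correct the identity F'(s) - f(s) = 0 must hold.
F(s) = (-5*log(s**4 + 2*s**2 + 1) - 4*cos(s**2/2) + 3*cos(-5*s**2/2 + 5*s/3 + 5/4))/4 is an antiderivative of f.
Check: d/ds[(-5*log(s**4 + 2*s**2 + 1) - 4*cos(s**2/2) + 3*cos(-5*s**2/2 + 5*s/3 + 5/4))/4] = (4*s**3*sin(s**2/2) + 15*s**3*sin(-5*s**2/2 + 5*s/3 + 5/4) - 5*s**2*sin(-5*s**2/2 + 5*s/3 + 5/4) + 4*s*sin(s**2/2) + 15*s*sin(-5*s**2/2 + 5*s/3 + 5/4) - 20*s - 5*sin(-5*s**2/2 + 5*s/3 + 5/4))/(4*s**2 + 4) = f(s).
F(-5/2) = -5*log(841/16)/4 + 3*cos(445/24)/4 - cos(25/8); F(-3) = -5*log(100)/4 - cos(9/2) + 3*cos(105/4)/4.
Integral = F(-5/2) - F(-3) = -5*log(841/16)/4 - 3*cos(105/4)/4 + cos(9/2) + 3*cos(445/24)/4 - cos(25/8) + 5*log(100)/4.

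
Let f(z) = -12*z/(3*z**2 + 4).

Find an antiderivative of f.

An antiderivative is F(z) = -2*log(z**2/2 + 2/3).

The substitution u = z**2/2 + 2/3 works: f is exactly (dF/du)*(du/dz) for that inner function.
Check: d/dz[-2*log(z**2/2 + 2/3)] = -12*z/(3*z**2 + 4) = f(z).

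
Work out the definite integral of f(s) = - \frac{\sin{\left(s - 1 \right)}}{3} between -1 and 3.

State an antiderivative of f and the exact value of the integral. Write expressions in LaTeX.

Antiderivative: F(s) = \frac{\cos{\left(s - 1 \right)}}{3}; value = 0

Any candidate F(s) must reproduce f(s) exactly when differentiated.
F(s) = \frac{\cos{\left(s - 1 \right)}}{3} is an antiderivative of f.
Check: d/ds[\frac{\cos{\left(s - 1 \right)}}{3}] = - \frac{\sin{\left(s - 1 \right)}}{3} = f(s).
F(3) = \frac{\cos{\left(2 \right)}}{3}; F(-1) = \frac{\cos{\left(2 \right)}}{3}.
Integral = F(3) - F(-1) = 0.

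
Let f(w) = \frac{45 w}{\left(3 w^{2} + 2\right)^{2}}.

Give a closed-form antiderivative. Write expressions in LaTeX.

f matches the chain-rule pattern g'(h)*h' with inner function h(w) = \frac{w^{2}}{2} + \frac{1}{3}; substituting u = h(w) collapses the integral.
Check: d/dw[- \frac{5}{2 w^{2} + \frac{4}{3}}] = \frac{45 w}{9 w^{4} + 12 w^{2} + 4}, which equals f(w).

An antiderivative is F(w) = - \frac{5}{2 w^{2} + \frac{4}{3}}.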